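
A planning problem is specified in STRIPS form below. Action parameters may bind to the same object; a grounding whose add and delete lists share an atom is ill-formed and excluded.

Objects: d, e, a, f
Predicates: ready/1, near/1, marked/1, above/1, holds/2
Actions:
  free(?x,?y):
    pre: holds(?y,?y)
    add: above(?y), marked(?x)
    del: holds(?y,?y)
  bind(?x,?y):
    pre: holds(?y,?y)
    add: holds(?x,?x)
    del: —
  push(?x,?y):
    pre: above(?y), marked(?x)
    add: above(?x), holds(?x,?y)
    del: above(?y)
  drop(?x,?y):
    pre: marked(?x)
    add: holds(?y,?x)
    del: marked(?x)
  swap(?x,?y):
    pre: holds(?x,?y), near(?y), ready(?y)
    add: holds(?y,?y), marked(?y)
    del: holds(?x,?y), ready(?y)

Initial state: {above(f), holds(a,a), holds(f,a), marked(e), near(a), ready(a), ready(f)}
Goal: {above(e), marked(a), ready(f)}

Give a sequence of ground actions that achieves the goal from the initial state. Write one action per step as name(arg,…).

free(a,a); push(e,a)

1. free(a,a)  →  {above(a), above(f), holds(f,a), marked(a), marked(e), near(a), ready(a), ready(f)}
2. push(e,a)  →  {above(e), above(f), holds(e,a), holds(f,a), marked(a), marked(e), near(a), ready(a), ready(f)}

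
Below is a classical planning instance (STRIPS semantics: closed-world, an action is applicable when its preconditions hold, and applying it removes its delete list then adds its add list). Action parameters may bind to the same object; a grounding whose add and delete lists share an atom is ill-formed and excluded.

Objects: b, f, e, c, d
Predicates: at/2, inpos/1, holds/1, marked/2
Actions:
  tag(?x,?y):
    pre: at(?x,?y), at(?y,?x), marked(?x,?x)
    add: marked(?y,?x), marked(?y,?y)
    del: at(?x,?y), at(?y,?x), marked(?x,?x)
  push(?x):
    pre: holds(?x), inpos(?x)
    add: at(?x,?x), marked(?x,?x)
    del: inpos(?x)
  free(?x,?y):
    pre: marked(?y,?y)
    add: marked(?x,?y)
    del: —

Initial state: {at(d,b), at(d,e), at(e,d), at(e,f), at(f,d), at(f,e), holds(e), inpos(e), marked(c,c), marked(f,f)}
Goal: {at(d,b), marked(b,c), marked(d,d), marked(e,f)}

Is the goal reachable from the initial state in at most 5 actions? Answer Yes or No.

Yes

1. tag(f,e)  →  {at(d,b), at(d,e), at(e,d), at(f,d), holds(e), inpos(e), marked(c,c), marked(e,e), marked(e,f)}
2. tag(e,d)  →  {at(d,b), at(f,d), holds(e), inpos(e), marked(c,c), marked(d,d), marked(d,e), marked(e,f)}
3. free(b,c)  →  {at(d,b), at(f,d), holds(e), inpos(e), marked(b,c), marked(c,c), marked(d,d), marked(d,e), marked(e,f)}
optimal plan length = 3; 3 ≤ 5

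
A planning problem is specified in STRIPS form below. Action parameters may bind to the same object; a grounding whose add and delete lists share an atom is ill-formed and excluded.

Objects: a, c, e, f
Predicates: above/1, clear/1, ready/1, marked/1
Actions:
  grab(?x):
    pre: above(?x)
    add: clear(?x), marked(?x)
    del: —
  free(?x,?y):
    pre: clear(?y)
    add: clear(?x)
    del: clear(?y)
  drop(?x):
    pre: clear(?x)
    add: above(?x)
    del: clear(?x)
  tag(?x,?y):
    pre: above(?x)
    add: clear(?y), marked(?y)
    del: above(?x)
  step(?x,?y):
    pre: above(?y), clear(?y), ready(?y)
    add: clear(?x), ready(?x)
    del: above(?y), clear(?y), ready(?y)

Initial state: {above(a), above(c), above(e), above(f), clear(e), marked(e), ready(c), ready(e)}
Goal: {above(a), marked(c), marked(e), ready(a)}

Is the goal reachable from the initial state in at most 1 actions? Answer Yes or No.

1. grab(c)  →  {above(a), above(c), above(e), above(f), clear(c), clear(e), marked(c), marked(e), ready(c), ready(e)}
2. step(a,c)  →  {above(a), above(e), above(f), clear(a), clear(e), marked(c), marked(e), ready(a), ready(e)}
optimal plan length = 2; 2 > 1

No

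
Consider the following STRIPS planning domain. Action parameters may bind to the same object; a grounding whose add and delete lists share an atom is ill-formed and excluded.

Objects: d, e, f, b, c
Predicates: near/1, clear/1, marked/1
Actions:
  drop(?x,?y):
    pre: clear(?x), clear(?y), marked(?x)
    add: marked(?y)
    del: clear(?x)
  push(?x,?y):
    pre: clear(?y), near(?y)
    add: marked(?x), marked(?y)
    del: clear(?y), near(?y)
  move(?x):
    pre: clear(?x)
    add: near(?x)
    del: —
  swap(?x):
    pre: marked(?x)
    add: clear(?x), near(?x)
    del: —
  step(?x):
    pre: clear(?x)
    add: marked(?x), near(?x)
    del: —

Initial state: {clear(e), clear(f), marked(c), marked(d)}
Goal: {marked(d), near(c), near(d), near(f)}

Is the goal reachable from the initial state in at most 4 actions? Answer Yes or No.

Yes

1. move(f)  →  {clear(e), clear(f), marked(c), marked(d), near(f)}
2. swap(d)  →  {clear(d), clear(e), clear(f), marked(c), marked(d), near(d), near(f)}
3. swap(c)  →  {clear(c), clear(d), clear(e), clear(f), marked(c), marked(d), near(c), near(d), near(f)}
optimal plan length = 3; 3 ≤ 4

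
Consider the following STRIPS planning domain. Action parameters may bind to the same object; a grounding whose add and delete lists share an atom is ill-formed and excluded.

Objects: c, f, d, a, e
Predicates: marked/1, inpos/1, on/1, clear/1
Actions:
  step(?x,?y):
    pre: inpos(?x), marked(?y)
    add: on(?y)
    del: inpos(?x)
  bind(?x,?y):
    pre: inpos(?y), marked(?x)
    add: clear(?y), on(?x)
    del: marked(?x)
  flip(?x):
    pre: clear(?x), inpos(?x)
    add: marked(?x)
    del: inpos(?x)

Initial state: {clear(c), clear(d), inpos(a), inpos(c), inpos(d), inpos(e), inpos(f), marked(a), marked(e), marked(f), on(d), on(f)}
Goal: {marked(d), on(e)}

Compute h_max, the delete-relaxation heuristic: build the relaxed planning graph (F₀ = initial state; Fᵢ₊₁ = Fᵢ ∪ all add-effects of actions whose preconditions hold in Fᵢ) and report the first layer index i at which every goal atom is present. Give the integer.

F0 = init (12 atoms)
F1 = F0 ∪ {clear(a), clear(e), clear(f), marked(c), marked(d), on(a), on(e)}  (19 atoms)
goal ⊆ F1  ⇒  h_max = 1

1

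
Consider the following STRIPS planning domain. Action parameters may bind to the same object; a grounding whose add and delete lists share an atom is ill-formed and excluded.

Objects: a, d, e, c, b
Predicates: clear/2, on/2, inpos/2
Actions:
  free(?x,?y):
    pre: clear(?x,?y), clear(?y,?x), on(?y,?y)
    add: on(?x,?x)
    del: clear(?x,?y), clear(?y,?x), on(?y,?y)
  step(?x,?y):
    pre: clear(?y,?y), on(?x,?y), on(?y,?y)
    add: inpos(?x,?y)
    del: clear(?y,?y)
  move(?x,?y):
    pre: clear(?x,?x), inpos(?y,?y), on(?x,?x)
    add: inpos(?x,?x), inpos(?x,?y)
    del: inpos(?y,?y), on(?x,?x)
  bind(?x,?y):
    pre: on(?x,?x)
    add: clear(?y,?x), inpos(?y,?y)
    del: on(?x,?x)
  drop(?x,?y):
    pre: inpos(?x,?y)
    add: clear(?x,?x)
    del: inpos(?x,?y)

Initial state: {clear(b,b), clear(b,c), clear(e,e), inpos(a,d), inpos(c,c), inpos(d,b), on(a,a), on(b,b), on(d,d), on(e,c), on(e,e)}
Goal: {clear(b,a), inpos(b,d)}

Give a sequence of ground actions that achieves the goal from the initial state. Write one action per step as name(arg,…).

1. bind(a,b)  →  {clear(b,a), clear(b,b), clear(b,c), clear(e,e), inpos(a,d), inpos(b,b), inpos(c,c), inpos(d,b), on(b,b), on(d,d), on(e,c), on(e,e)}
2. bind(d,d)  →  {clear(b,a), clear(b,b), clear(b,c), clear(d,d), clear(e,e), inpos(a,d), inpos(b,b), inpos(c,c), inpos(d,b), inpos(d,d), on(b,b), on(e,c), on(e,e)}
3. move(b,d)  →  {clear(b,a), clear(b,b), clear(b,c), clear(d,d), clear(e,e), inpos(a,d), inpos(b,b), inpos(b,d), inpos(c,c), inpos(d,b), on(e,c), on(e,e)}

bind(a,b); bind(d,d); move(b,d)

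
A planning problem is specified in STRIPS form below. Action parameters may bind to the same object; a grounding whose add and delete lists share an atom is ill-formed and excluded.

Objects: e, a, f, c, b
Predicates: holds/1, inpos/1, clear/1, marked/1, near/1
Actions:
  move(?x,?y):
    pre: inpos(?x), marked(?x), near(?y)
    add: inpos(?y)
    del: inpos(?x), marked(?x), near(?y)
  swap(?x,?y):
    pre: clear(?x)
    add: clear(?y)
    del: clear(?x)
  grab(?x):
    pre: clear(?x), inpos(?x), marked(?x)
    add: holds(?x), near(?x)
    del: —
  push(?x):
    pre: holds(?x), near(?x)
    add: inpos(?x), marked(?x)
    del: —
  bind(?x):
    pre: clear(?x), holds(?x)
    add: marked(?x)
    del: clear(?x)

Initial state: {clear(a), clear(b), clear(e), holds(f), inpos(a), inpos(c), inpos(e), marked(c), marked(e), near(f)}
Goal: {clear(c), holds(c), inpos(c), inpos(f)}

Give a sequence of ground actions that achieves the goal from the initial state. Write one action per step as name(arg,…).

1. move(e,f)  →  {clear(a), clear(b), clear(e), holds(f), inpos(a), inpos(c), inpos(f), marked(c)}
2. swap(e,c)  →  {clear(a), clear(b), clear(c), holds(f), inpos(a), inpos(c), inpos(f), marked(c)}
3. grab(c)  →  {clear(a), clear(b), clear(c), holds(c), holds(f), inpos(a), inpos(c), inpos(f), marked(c), near(c)}

move(e,f); swap(e,c); grab(c)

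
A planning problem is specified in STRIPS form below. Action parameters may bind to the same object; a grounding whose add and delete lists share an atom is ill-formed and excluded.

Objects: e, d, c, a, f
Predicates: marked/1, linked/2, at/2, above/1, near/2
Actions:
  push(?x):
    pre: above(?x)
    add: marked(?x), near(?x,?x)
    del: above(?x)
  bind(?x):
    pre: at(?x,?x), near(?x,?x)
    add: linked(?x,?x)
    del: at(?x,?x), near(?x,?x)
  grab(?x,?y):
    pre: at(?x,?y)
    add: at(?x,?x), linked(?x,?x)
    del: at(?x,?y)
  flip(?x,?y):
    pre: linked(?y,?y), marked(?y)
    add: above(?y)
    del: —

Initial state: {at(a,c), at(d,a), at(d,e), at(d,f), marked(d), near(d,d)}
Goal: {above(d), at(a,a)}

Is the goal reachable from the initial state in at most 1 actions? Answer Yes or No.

No

1. grab(d,e)  →  {at(a,c), at(d,a), at(d,d), at(d,f), linked(d,d), marked(d), near(d,d)}
2. grab(a,c)  →  {at(a,a), at(d,a), at(d,d), at(d,f), linked(a,a), linked(d,d), marked(d), near(d,d)}
3. flip(e,d)  →  {above(d), at(a,a), at(d,a), at(d,d), at(d,f), linked(a,a), linked(d,d), marked(d), near(d,d)}
optimal plan length = 3; 3 > 1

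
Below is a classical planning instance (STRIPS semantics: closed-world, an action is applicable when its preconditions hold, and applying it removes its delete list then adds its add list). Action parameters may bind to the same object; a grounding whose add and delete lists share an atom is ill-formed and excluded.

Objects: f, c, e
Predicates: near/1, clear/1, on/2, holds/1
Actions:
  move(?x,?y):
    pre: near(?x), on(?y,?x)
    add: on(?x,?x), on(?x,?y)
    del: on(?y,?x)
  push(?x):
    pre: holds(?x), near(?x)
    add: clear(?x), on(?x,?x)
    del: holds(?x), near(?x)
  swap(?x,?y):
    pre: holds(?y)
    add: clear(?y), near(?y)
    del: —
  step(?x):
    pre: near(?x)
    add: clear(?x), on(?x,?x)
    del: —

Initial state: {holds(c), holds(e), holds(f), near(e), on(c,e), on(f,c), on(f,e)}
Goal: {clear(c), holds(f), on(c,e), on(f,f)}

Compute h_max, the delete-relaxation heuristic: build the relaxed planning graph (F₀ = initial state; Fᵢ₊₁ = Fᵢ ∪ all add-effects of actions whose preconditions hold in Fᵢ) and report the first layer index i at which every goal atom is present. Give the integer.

2

F0 = init (7 atoms)
F1 = F0 ∪ {clear(c), clear(e), clear(f), near(c), near(f), on(e,c), on(e,e), on(e,f)}  (15 atoms)
F2 = F1 ∪ {on(c,c), on(c,f), on(f,f)}  (18 atoms)
goal ⊆ F2  ⇒  h_max = 2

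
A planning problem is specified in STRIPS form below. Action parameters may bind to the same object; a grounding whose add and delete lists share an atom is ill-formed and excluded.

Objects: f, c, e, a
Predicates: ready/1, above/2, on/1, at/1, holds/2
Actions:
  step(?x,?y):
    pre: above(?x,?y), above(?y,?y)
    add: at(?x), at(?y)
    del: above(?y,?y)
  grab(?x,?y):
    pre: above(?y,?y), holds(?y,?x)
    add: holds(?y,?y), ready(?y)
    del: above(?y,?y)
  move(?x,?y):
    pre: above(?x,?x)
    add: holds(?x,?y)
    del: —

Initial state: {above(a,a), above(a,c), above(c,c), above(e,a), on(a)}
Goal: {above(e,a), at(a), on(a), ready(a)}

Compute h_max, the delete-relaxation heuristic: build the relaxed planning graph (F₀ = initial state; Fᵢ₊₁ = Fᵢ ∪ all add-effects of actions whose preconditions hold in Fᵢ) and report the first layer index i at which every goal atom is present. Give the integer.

2

F0 = init (5 atoms)
F1 = F0 ∪ {at(a), at(c), at(e), holds(a,a), holds(a,c), holds(a,e), holds(a,f), holds(c,a), holds(c,c), holds(c,e), holds(c,f)}  (16 atoms)
F2 = F1 ∪ {ready(a), ready(c)}  (18 atoms)
goal ⊆ F2  ⇒  h_max = 2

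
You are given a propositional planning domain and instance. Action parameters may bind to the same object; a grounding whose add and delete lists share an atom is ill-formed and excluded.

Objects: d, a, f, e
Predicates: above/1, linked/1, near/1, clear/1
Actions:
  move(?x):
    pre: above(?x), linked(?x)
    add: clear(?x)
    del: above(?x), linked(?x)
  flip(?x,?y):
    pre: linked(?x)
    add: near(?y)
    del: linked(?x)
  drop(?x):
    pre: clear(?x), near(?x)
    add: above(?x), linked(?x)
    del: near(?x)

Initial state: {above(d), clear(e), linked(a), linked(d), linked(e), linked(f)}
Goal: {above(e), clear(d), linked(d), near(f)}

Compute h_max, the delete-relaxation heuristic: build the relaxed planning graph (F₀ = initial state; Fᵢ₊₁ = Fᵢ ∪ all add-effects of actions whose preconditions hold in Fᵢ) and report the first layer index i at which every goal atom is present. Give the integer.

F0 = init (6 atoms)
F1 = F0 ∪ {clear(d), near(a), near(d), near(e), near(f)}  (11 atoms)
F2 = F1 ∪ {above(e)}  (12 atoms)
goal ⊆ F2  ⇒  h_max = 2

2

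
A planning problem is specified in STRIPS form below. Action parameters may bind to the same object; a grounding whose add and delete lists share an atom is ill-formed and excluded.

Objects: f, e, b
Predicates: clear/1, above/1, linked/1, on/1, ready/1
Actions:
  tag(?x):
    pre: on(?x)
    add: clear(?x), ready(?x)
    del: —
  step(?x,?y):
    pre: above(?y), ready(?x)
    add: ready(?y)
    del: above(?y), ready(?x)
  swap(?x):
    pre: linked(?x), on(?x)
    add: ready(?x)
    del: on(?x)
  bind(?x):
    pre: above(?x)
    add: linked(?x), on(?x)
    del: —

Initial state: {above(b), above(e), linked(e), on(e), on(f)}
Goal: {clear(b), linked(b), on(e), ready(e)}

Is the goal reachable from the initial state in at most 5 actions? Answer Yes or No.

Yes

1. tag(e)  →  {above(b), above(e), clear(e), linked(e), on(e), on(f), ready(e)}
2. bind(b)  →  {above(b), above(e), clear(e), linked(b), linked(e), on(b), on(e), on(f), ready(e)}
3. tag(b)  →  {above(b), above(e), clear(b), clear(e), linked(b), linked(e), on(b), on(e), on(f), ready(b), ready(e)}
optimal plan length = 3; 3 ≤ 5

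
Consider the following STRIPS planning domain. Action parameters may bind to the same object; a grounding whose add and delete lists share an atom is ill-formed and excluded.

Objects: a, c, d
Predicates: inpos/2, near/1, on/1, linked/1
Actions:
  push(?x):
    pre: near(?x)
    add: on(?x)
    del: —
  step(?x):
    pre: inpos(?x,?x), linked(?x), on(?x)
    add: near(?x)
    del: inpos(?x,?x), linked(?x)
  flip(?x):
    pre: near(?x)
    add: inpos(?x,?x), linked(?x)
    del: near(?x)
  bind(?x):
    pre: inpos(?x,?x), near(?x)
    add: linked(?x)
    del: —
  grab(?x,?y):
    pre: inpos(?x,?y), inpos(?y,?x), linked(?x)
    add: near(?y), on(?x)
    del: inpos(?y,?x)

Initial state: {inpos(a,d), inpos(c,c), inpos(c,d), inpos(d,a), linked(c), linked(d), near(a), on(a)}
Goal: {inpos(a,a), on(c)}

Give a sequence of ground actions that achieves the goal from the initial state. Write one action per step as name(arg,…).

1. flip(a)  →  {inpos(a,a), inpos(a,d), inpos(c,c), inpos(c,d), inpos(d,a), linked(a), linked(c), linked(d), on(a)}
2. grab(c,c)  →  {inpos(a,a), inpos(a,d), inpos(c,d), inpos(d,a), linked(a), linked(c), linked(d), near(c), on(a), on(c)}

flip(a); grab(c,c)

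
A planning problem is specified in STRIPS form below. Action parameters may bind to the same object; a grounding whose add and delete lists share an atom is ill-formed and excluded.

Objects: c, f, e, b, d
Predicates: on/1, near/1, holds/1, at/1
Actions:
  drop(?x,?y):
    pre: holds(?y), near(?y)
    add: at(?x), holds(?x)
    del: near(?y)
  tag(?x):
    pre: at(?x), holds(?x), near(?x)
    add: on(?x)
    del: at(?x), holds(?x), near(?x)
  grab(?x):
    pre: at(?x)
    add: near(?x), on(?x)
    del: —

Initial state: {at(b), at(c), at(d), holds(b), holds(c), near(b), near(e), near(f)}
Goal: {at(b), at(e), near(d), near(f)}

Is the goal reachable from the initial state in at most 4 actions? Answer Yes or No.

1. drop(e,b)  →  {at(b), at(c), at(d), at(e), holds(b), holds(c), holds(e), near(e), near(f)}
2. grab(d)  →  {at(b), at(c), at(d), at(e), holds(b), holds(c), holds(e), near(d), near(e), near(f), on(d)}
optimal plan length = 2; 2 ≤ 4

Yes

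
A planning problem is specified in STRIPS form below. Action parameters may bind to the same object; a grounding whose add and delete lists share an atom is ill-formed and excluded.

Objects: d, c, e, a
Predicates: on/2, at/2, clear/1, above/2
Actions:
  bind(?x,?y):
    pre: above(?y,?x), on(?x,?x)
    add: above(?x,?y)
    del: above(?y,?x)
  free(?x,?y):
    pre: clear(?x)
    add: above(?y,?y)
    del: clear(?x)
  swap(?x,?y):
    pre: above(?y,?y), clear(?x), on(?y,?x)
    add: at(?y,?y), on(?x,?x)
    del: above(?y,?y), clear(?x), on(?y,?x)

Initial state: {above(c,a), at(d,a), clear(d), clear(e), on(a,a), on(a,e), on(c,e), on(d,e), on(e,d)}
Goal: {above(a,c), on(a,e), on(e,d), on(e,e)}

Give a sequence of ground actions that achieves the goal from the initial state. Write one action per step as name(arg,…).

1. bind(a,c)  →  {above(a,c), at(d,a), clear(d), clear(e), on(a,a), on(a,e), on(c,e), on(d,e), on(e,d)}
2. free(d,d)  →  {above(a,c), above(d,d), at(d,a), clear(e), on(a,a), on(a,e), on(c,e), on(d,e), on(e,d)}
3. swap(e,d)  →  {above(a,c), at(d,a), at(d,d), on(a,a), on(a,e), on(c,e), on(e,d), on(e,e)}

bind(a,c); free(d,d); swap(e,d)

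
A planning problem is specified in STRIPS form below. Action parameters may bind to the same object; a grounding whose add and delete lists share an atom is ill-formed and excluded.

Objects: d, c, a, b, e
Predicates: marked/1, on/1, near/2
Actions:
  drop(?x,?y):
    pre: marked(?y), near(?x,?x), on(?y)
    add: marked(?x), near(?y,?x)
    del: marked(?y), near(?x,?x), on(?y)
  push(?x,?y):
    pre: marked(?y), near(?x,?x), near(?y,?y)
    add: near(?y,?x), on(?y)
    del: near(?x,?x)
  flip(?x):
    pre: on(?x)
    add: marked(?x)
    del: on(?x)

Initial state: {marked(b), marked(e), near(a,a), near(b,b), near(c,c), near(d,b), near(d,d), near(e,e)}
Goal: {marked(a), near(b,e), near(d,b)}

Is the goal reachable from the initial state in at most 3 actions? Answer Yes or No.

1. push(e,b)  →  {marked(b), marked(e), near(a,a), near(b,b), near(b,e), near(c,c), near(d,b), near(d,d), on(b)}
2. drop(a,b)  →  {marked(a), marked(e), near(b,a), near(b,b), near(b,e), near(c,c), near(d,b), near(d,d)}
optimal plan length = 2; 2 ≤ 3

Yes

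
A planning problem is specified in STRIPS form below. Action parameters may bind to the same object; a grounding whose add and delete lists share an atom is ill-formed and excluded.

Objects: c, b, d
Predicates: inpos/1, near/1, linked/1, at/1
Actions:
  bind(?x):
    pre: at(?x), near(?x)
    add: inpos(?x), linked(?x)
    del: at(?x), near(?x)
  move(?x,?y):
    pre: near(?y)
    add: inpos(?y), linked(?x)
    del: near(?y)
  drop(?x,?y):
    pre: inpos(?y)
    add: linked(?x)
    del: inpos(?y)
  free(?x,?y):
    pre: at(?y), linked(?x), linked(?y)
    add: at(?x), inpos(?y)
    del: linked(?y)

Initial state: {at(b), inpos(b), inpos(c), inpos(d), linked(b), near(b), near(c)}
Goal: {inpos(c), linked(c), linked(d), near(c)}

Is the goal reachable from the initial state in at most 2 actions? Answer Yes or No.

Yes

1. move(c,b)  →  {at(b), inpos(b), inpos(c), inpos(d), linked(b), linked(c), near(c)}
2. drop(d,b)  →  {at(b), inpos(c), inpos(d), linked(b), linked(c), linked(d), near(c)}
optimal plan length = 2; 2 ≤ 2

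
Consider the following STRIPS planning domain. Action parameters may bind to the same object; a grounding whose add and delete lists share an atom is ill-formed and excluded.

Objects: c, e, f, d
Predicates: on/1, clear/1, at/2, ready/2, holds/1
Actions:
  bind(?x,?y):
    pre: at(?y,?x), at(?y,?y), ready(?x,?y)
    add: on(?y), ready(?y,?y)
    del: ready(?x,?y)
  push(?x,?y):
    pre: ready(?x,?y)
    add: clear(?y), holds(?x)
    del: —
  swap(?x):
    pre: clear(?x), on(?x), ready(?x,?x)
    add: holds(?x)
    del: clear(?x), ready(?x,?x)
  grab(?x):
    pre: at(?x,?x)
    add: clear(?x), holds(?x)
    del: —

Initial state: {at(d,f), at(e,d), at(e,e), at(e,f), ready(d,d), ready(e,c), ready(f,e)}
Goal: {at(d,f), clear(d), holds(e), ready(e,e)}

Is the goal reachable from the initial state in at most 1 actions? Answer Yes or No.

1. bind(f,e)  →  {at(d,f), at(e,d), at(e,e), at(e,f), on(e), ready(d,d), ready(e,c), ready(e,e)}
2. push(e,c)  →  {at(d,f), at(e,d), at(e,e), at(e,f), clear(c), holds(e), on(e), ready(d,d), ready(e,c), ready(e,e)}
3. push(d,d)  →  {at(d,f), at(e,d), at(e,e), at(e,f), clear(c), clear(d), holds(d), holds(e), on(e), ready(d,d), ready(e,c), ready(e,e)}
optimal plan length = 3; 3 > 1

No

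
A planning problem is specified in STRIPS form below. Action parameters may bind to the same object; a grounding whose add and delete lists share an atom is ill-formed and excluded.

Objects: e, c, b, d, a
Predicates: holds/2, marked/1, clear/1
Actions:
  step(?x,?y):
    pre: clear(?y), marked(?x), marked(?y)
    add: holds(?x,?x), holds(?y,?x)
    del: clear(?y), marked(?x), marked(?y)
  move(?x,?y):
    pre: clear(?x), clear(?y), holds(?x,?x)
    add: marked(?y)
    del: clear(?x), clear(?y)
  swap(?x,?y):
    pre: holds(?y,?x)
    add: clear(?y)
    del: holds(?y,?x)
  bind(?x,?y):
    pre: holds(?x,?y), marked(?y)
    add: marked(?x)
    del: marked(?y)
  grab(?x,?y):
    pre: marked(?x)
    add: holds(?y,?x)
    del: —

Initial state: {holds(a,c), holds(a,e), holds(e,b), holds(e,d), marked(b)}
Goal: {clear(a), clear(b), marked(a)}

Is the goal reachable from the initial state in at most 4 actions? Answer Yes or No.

1. swap(e,a)  →  {clear(a), holds(a,c), holds(e,b), holds(e,d), marked(b)}
2. grab(b,b)  →  {clear(a), holds(a,c), holds(b,b), holds(e,b), holds(e,d), marked(b)}
3. swap(b,b)  →  {clear(a), clear(b), holds(a,c), holds(e,b), holds(e,d), marked(b)}
4. grab(b,a)  →  {clear(a), clear(b), holds(a,b), holds(a,c), holds(e,b), holds(e,d), marked(b)}
5. bind(a,b)  →  {clear(a), clear(b), holds(a,b), holds(a,c), holds(e,b), holds(e,d), marked(a)}
optimal plan length = 5; 5 > 4

No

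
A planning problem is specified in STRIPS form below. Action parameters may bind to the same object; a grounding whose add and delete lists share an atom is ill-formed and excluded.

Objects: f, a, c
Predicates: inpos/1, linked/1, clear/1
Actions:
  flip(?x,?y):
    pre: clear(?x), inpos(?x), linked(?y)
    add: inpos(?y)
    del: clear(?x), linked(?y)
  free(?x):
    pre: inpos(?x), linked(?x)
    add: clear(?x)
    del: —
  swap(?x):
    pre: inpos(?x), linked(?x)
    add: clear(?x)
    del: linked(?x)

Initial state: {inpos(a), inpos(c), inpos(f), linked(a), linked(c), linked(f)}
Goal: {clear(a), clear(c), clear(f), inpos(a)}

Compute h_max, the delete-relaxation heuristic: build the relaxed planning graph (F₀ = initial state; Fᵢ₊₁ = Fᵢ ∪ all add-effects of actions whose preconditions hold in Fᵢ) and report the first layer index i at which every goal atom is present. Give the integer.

1

F0 = init (6 atoms)
F1 = F0 ∪ {clear(a), clear(c), clear(f)}  (9 atoms)
goal ⊆ F1  ⇒  h_max = 1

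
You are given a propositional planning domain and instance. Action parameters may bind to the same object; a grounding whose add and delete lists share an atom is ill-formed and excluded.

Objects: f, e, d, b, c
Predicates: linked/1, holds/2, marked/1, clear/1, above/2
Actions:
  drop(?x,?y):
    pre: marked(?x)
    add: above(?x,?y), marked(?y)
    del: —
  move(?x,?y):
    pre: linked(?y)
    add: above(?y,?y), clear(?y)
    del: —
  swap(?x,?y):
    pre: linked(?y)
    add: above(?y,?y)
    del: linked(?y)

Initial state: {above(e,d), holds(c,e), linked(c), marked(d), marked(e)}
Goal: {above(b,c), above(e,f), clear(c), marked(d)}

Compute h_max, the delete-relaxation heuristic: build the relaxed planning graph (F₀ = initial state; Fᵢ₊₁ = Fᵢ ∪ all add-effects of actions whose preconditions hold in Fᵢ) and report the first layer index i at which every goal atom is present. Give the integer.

2

F0 = init (5 atoms)
F1 = F0 ∪ {above(c,c), above(d,b), above(d,c), above(d,d), above(d,e), above(d,f), above(e,b), above(e,c), above(e,e), above(e,f), clear(c), marked(b), marked(c), marked(f)}  (19 atoms)
F2 = F1 ∪ {above(b,b), above(b,c), above(b,d), above(b,e), above(b,f), above(c,b), above(c,d), above(c,e), above(c,f), above(f,b), above(f,c), above(f,d), above(f,e), above(f,f)}  (33 atoms)
goal ⊆ F2  ⇒  h_max = 2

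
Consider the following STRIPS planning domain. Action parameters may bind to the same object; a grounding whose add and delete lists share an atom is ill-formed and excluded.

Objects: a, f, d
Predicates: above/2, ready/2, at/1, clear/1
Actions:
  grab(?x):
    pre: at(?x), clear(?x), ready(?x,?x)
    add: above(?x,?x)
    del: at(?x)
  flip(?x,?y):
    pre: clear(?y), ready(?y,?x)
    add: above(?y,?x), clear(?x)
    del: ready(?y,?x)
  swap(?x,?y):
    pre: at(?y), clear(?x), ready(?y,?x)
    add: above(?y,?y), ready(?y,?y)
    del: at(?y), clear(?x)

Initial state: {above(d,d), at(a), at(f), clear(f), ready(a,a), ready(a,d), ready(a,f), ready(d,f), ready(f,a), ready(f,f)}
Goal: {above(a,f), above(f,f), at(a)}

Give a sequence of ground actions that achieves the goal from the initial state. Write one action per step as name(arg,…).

grab(f); flip(a,f); flip(f,a)

1. grab(f)  →  {above(d,d), above(f,f), at(a), clear(f), ready(a,a), ready(a,d), ready(a,f), ready(d,f), ready(f,a), ready(f,f)}
2. flip(a,f)  →  {above(d,d), above(f,a), above(f,f), at(a), clear(a), clear(f), ready(a,a), ready(a,d), ready(a,f), ready(d,f), ready(f,f)}
3. flip(f,a)  →  {above(a,f), above(d,d), above(f,a), above(f,f), at(a), clear(a), clear(f), ready(a,a), ready(a,d), ready(d,f), ready(f,f)}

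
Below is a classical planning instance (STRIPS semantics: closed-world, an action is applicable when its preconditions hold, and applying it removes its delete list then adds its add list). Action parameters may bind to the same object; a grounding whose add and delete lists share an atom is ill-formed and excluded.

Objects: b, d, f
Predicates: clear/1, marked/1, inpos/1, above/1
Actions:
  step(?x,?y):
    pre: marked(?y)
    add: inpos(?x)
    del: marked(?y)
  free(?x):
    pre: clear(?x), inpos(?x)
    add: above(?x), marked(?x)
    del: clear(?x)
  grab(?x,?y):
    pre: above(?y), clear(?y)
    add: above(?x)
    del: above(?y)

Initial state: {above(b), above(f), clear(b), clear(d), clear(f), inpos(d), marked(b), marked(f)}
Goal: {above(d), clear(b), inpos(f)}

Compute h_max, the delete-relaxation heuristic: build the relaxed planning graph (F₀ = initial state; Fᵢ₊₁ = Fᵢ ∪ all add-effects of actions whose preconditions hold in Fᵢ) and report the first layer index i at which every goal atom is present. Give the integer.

1

F0 = init (8 atoms)
F1 = F0 ∪ {above(d), inpos(b), inpos(f), marked(d)}  (12 atoms)
goal ⊆ F1  ⇒  h_max = 1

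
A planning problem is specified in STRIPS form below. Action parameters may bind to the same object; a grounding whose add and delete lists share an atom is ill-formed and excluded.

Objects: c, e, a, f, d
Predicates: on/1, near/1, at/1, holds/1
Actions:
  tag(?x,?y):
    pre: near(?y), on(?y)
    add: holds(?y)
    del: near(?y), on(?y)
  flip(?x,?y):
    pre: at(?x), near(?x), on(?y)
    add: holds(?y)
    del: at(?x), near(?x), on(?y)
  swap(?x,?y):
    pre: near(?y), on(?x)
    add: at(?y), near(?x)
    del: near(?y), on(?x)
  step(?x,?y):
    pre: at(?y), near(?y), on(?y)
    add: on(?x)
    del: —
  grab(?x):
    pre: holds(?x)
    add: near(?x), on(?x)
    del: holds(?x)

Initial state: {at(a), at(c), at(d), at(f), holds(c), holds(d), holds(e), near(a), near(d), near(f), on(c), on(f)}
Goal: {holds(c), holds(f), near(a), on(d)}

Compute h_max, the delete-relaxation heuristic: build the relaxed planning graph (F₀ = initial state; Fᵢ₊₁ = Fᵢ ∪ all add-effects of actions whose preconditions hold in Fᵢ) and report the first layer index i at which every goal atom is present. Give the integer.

1

F0 = init (12 atoms)
F1 = F0 ∪ {holds(f), near(c), near(e), on(a), on(d), on(e)}  (18 atoms)
goal ⊆ F1  ⇒  h_max = 1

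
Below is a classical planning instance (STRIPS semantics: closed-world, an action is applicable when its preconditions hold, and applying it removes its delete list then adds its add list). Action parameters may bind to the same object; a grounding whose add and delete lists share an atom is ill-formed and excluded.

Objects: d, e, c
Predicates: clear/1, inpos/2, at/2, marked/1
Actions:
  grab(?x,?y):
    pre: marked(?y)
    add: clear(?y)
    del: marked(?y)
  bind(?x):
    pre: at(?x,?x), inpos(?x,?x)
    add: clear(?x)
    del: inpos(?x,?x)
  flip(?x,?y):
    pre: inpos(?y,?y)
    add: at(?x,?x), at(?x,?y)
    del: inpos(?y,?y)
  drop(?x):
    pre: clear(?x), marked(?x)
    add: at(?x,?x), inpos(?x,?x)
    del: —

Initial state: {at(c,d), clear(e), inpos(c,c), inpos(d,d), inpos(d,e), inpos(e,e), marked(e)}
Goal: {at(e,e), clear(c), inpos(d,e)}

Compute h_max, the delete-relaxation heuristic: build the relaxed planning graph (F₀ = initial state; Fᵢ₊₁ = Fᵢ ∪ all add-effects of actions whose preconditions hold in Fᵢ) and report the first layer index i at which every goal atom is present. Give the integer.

2

F0 = init (7 atoms)
F1 = F0 ∪ {at(c,c), at(c,e), at(d,c), at(d,d), at(d,e), at(e,c), at(e,d), at(e,e)}  (15 atoms)
F2 = F1 ∪ {clear(c), clear(d)}  (17 atoms)
goal ⊆ F2  ⇒  h_max = 2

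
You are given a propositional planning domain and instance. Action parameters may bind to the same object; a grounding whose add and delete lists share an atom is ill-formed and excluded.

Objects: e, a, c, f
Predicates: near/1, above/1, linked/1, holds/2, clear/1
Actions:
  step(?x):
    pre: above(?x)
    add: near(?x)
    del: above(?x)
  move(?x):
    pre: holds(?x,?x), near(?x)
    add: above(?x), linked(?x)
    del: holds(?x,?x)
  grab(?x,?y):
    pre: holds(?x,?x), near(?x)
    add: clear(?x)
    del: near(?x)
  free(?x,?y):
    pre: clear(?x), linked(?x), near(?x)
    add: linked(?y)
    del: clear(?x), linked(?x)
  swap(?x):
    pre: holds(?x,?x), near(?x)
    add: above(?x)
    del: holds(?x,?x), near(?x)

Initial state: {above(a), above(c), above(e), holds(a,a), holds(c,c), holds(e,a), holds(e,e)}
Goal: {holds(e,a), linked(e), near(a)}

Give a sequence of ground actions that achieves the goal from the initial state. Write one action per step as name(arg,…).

step(e); step(a); move(e)

1. step(e)  →  {above(a), above(c), holds(a,a), holds(c,c), holds(e,a), holds(e,e), near(e)}
2. step(a)  →  {above(c), holds(a,a), holds(c,c), holds(e,a), holds(e,e), near(a), near(e)}
3. move(e)  →  {above(c), above(e), holds(a,a), holds(c,c), holds(e,a), linked(e), near(a), near(e)}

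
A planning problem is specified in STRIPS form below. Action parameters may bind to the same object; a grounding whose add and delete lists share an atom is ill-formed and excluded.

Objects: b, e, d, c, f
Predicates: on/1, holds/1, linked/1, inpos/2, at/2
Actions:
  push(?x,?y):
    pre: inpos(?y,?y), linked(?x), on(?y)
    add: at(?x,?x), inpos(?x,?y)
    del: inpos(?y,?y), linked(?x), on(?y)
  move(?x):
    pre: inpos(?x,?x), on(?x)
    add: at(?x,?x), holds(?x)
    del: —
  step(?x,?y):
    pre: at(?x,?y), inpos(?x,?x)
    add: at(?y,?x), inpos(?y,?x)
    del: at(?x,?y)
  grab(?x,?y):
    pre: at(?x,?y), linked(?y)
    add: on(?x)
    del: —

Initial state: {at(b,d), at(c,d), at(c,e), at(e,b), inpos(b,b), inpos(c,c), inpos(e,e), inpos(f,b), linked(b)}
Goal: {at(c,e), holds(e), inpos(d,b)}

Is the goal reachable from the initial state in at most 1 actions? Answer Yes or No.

1. step(b,d)  →  {at(c,d), at(c,e), at(d,b), at(e,b), inpos(b,b), inpos(c,c), inpos(d,b), inpos(e,e), inpos(f,b), linked(b)}
2. grab(e,b)  →  {at(c,d), at(c,e), at(d,b), at(e,b), inpos(b,b), inpos(c,c), inpos(d,b), inpos(e,e), inpos(f,b), linked(b), on(e)}
3. move(e)  →  {at(c,d), at(c,e), at(d,b), at(e,b), at(e,e), holds(e), inpos(b,b), inpos(c,c), inpos(d,b), inpos(e,e), inpos(f,b), linked(b), on(e)}
optimal plan length = 3; 3 > 1

No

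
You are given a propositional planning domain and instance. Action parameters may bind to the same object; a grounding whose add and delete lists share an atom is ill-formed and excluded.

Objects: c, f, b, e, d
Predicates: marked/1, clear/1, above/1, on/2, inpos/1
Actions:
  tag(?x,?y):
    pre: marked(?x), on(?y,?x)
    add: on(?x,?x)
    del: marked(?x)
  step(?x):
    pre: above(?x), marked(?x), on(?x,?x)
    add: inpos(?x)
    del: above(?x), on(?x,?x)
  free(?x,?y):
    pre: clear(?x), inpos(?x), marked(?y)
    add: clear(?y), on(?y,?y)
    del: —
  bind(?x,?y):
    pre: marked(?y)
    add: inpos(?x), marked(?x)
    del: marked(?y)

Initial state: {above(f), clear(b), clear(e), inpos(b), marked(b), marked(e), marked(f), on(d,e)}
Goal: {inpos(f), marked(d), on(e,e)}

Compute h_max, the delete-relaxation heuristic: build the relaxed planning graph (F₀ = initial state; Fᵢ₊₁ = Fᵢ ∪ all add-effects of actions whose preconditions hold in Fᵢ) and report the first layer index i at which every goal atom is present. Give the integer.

F0 = init (8 atoms)
F1 = F0 ∪ {clear(f), inpos(c), inpos(d), inpos(e), inpos(f), marked(c), marked(d), on(b,b), on(e,e), on(f,f)}  (18 atoms)
goal ⊆ F1  ⇒  h_max = 1

1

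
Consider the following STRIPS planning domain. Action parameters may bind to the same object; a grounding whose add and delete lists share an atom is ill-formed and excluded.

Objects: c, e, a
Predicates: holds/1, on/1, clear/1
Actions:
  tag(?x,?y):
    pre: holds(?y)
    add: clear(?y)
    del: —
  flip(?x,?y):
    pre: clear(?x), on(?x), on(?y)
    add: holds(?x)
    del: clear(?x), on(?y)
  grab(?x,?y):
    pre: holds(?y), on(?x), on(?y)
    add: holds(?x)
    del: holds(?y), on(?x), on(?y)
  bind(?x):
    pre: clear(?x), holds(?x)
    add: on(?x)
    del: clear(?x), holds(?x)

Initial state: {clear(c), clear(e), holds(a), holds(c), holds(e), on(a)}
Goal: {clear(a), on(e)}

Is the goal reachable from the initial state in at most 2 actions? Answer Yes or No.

Yes

1. tag(c,a)  →  {clear(a), clear(c), clear(e), holds(a), holds(c), holds(e), on(a)}
2. bind(e)  →  {clear(a), clear(c), holds(a), holds(c), on(a), on(e)}
optimal plan length = 2; 2 ≤ 2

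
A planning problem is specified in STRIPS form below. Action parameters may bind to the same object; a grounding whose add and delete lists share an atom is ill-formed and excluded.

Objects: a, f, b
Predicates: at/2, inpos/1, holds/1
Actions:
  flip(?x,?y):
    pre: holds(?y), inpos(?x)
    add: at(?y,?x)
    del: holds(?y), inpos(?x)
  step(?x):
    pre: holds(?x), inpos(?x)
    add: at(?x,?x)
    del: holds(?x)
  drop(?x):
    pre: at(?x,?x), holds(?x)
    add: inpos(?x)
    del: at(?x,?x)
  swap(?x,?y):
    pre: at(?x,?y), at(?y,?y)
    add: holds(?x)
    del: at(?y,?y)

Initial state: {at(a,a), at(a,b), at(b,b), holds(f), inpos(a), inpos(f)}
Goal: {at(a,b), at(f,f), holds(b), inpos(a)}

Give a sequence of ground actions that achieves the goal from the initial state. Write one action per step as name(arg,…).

flip(f,f); swap(b,b)

1. flip(f,f)  →  {at(a,a), at(a,b), at(b,b), at(f,f), inpos(a)}
2. swap(b,b)  →  {at(a,a), at(a,b), at(f,f), holds(b), inpos(a)}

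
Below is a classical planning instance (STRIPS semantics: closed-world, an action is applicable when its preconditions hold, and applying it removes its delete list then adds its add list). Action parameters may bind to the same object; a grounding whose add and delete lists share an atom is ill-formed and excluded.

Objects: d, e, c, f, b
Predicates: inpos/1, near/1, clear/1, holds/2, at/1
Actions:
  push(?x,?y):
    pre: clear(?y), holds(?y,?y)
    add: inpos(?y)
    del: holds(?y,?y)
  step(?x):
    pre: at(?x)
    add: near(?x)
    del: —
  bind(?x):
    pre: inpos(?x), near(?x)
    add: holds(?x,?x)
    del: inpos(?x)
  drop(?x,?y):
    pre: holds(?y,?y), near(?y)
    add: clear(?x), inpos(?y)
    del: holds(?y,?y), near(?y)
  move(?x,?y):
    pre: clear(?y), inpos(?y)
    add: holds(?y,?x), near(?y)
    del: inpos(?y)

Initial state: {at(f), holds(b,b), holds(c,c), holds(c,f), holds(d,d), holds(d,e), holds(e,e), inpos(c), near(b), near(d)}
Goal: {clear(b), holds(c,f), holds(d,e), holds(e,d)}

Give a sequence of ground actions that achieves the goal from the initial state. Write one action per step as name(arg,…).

drop(e,d); push(d,e); drop(b,b); move(d,e)

1. drop(e,d)  →  {at(f), clear(e), holds(b,b), holds(c,c), holds(c,f), holds(d,e), holds(e,e), inpos(c), inpos(d), near(b)}
2. push(d,e)  →  {at(f), clear(e), holds(b,b), holds(c,c), holds(c,f), holds(d,e), inpos(c), inpos(d), inpos(e), near(b)}
3. drop(b,b)  →  {at(f), clear(b), clear(e), holds(c,c), holds(c,f), holds(d,e), inpos(b), inpos(c), inpos(d), inpos(e)}
4. move(d,e)  →  {at(f), clear(b), clear(e), holds(c,c), holds(c,f), holds(d,e), holds(e,d), inpos(b), inpos(c), inpos(d), near(e)}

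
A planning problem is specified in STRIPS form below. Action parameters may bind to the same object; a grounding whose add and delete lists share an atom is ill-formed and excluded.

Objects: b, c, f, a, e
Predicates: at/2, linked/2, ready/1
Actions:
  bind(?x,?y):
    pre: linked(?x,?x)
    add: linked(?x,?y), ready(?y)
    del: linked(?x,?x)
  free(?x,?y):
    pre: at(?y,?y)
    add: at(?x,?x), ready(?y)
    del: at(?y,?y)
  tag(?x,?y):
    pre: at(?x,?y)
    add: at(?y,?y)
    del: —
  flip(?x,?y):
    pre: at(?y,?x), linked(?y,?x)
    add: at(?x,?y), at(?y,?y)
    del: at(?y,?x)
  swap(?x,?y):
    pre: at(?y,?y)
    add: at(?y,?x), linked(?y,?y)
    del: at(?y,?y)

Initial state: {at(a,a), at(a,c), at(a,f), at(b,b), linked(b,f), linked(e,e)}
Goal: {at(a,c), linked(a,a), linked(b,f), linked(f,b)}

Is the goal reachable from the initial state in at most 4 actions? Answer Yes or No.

Yes

1. free(f,b)  →  {at(a,a), at(a,c), at(a,f), at(f,f), linked(b,f), linked(e,e), ready(b)}
2. swap(b,f)  →  {at(a,a), at(a,c), at(a,f), at(f,b), linked(b,f), linked(e,e), linked(f,f), ready(b)}
3. bind(f,b)  →  {at(a,a), at(a,c), at(a,f), at(f,b), linked(b,f), linked(e,e), linked(f,b), ready(b)}
4. swap(b,a)  →  {at(a,b), at(a,c), at(a,f), at(f,b), linked(a,a), linked(b,f), linked(e,e), linked(f,b), ready(b)}
optimal plan length = 4; 4 ≤ 4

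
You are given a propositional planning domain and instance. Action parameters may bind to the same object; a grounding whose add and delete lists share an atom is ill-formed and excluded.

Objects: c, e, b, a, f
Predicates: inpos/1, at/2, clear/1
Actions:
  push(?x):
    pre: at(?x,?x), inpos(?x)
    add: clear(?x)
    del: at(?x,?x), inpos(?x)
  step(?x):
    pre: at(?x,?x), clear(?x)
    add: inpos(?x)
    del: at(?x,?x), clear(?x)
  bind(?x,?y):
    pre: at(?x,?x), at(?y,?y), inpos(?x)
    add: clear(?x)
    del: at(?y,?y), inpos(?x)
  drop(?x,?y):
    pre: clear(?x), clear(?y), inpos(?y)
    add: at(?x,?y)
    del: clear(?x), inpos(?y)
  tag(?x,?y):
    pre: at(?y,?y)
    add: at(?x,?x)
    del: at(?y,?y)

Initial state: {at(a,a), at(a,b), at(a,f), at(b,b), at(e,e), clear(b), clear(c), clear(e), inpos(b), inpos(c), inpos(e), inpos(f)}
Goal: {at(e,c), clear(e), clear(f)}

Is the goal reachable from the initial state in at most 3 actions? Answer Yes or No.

No

1. drop(e,c)  →  {at(a,a), at(a,b), at(a,f), at(b,b), at(e,c), at(e,e), clear(b), clear(c), inpos(b), inpos(e), inpos(f)}
2. push(e)  →  {at(a,a), at(a,b), at(a,f), at(b,b), at(e,c), clear(b), clear(c), clear(e), inpos(b), inpos(f)}
3. tag(f,b)  →  {at(a,a), at(a,b), at(a,f), at(e,c), at(f,f), clear(b), clear(c), clear(e), inpos(b), inpos(f)}
4. push(f)  →  {at(a,a), at(a,b), at(a,f), at(e,c), clear(b), clear(c), clear(e), clear(f), inpos(b)}
optimal plan length = 4; 4 > 3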